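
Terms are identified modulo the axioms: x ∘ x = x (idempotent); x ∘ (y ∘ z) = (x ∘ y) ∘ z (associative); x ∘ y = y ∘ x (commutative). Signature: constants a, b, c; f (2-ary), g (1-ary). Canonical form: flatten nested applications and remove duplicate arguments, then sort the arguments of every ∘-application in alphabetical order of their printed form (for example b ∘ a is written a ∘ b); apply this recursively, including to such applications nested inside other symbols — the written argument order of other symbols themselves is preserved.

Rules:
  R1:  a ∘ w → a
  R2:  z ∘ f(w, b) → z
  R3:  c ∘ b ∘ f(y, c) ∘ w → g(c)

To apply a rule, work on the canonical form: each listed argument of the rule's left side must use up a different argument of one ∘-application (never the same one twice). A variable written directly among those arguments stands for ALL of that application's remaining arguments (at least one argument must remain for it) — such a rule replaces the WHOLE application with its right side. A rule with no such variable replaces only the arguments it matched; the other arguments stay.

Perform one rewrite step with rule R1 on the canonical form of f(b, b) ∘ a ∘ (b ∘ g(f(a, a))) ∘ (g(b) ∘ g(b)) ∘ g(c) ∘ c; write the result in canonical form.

Canonical form:  a ∘ b ∘ c ∘ f(b, b) ∘ g(b) ∘ g(c) ∘ g(f(a, a))
Apply R1:  consuming a;  w := b ∘ c ∘ f(b, b) ∘ g(b) ∘ g(c) ∘ g(f(a, a))
The variable takes the whole remainder — replace the entire application.
Giving:  a

Answer: a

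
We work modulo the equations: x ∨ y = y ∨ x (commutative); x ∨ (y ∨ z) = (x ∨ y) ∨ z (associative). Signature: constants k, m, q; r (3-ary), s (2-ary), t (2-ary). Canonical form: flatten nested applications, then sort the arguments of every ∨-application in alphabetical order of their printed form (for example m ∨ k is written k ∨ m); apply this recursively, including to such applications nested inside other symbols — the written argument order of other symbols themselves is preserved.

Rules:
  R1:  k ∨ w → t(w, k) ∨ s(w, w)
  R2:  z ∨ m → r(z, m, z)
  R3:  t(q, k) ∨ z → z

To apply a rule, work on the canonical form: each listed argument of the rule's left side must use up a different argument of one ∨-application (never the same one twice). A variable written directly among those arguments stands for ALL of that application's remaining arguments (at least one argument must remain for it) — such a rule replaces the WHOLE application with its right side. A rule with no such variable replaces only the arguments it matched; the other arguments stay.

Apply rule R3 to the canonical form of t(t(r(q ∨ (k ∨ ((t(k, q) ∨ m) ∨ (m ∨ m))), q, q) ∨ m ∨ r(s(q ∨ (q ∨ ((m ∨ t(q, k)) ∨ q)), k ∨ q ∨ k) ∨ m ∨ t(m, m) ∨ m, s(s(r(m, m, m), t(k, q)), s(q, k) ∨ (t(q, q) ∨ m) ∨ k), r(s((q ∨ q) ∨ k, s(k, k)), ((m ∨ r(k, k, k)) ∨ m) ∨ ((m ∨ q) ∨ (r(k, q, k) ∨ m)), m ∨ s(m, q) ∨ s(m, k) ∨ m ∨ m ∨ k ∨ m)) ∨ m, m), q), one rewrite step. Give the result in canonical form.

Canonical form:  t(t(m ∨ m ∨ r(k ∨ m ∨ m ∨ m ∨ q ∨ t(k, q), q, q) ∨ r(m ∨ m ∨ s(m ∨ q ∨ q ∨ q ∨ t(q, k), k ∨ k ∨ q) ∨ t(m, m), s(s(r(m, m, m), t(k, q)), k ∨ m ∨ s(q, k) ∨ t(q, q)), r(s(k ∨ q ∨ q, s(k, k)), m ∨ m ∨ m ∨ m ∨ q ∨ r(k, k, k) ∨ r(k, q, k), k ∨ m ∨ m ∨ m ∨ m ∨ s(m, k) ∨ s(m, q))), m), q)
Match R3:  consume t(q, k);  z := m ∨ q ∨ q ∨ q
The variable takes the whole remainder — replace the entire application.
New term:  t(t(m ∨ m ∨ r(k ∨ m ∨ m ∨ m ∨ q ∨ t(k, q), q, q) ∨ r(m ∨ m ∨ s(m ∨ q ∨ q ∨ q, k ∨ k ∨ q) ∨ t(m, m), s(s(r(m, m, m), t(k, q)), k ∨ m ∨ s(q, k) ∨ t(q, q)), r(s(k ∨ q ∨ q, s(k, k)), m ∨ m ∨ m ∨ m ∨ q ∨ r(k, k, k) ∨ r(k, q, k), k ∨ m ∨ m ∨ m ∨ m ∨ s(m, k) ∨ s(m, q))), m), q)

Answer: t(t(m ∨ m ∨ r(k ∨ m ∨ m ∨ m ∨ q ∨ t(k, q), q, q) ∨ r(m ∨ m ∨ s(m ∨ q ∨ q ∨ q, k ∨ k ∨ q) ∨ t(m, m), s(s(r(m, m, m), t(k, q)), k ∨ m ∨ s(q, k) ∨ t(q, q)), r(s(k ∨ q ∨ q, s(k, k)), m ∨ m ∨ m ∨ m ∨ q ∨ r(k, k, k) ∨ r(k, q, k), k ∨ m ∨ m ∨ m ∨ m ∨ s(m, k) ∨ s(m, q))), m), q)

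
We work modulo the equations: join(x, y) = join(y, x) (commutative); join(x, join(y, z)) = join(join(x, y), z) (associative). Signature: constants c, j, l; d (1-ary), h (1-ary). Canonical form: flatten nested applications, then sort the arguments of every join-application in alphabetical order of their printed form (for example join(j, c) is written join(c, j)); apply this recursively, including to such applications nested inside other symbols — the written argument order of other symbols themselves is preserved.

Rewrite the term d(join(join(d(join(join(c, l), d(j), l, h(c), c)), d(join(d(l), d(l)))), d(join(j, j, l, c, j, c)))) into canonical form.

Focus inside:  join(join(d(join(join(c, l), d(j), l, h(c), c)), d(join(d(l), d(l)))), d(join(j, j, l, c, j, c)))
Un-nest:  join(d(join(join(c, l), d(j), l, h(c), c)), d(join(d(l), d(l))), d(join(j, j, l, c, j, c)))
Canonicalize subterm:  d(join(join(c, l), d(j), l, h(c), c))  →  d(join(c, c, d(j), h(c), l, l))
Inside:  d(join(j, j, l, c, j, c))  →  d(join(c, c, j, j, j, l))
Sort arguments:  join(d(join(c, c, d(j), h(c), l, l)), d(join(c, c, j, j, j, l)), d(join(d(l), d(l))))
Put back:  d(join(d(join(c, c, d(j), h(c), l, l)), d(join(c, c, j, j, j, l)), d(join(d(l), d(l)))))

Answer: d(join(d(join(c, c, d(j), h(c), l, l)), d(join(c, c, j, j, j, l)), d(join(d(l), d(l)))))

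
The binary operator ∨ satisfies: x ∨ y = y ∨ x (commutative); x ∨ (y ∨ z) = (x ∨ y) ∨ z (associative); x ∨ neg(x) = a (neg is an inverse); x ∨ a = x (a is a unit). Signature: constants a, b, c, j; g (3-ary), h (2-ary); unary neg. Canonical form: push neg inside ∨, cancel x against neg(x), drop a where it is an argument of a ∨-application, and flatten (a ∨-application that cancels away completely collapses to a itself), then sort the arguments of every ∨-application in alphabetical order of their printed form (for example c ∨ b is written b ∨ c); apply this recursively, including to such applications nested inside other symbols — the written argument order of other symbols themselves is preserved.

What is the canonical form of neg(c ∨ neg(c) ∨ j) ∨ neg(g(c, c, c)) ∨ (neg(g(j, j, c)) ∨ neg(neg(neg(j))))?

Push neg inside:  distribute neg over ∨ and collapse double neg
Cancel:  c cancels
Collect terms:  neg(j) ∨ neg(j) ∨ neg(g(c, c, c)) ∨ neg(g(j, j, c))
Sort arguments:  neg(g(c, c, c)) ∨ neg(g(j, j, c)) ∨ neg(j) ∨ neg(j)

Answer: neg(g(c, c, c)) ∨ neg(g(j, j, c)) ∨ neg(j) ∨ neg(j)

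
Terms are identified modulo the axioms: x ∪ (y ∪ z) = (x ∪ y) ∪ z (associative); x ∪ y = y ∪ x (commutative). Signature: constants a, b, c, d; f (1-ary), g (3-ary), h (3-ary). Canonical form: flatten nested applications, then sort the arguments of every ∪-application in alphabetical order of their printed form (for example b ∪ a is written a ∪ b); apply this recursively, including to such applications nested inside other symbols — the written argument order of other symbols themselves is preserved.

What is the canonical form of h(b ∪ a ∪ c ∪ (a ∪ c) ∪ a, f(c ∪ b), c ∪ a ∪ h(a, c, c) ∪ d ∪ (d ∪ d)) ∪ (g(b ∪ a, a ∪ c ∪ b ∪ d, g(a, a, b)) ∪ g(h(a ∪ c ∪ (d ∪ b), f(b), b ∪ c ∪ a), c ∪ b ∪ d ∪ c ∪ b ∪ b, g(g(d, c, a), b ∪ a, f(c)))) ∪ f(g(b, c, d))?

Answer: f(g(b, c, d)) ∪ g(a ∪ b, a ∪ b ∪ c ∪ d, g(a, a, b)) ∪ g(h(a ∪ b ∪ c ∪ d, f(b), a ∪ b ∪ c), b ∪ b ∪ b ∪ c ∪ c ∪ d, g(g(d, c, a), a ∪ b, f(c))) ∪ h(a ∪ a ∪ a ∪ b ∪ c ∪ c, f(b ∪ c), a ∪ c ∪ d ∪ d ∪ d ∪ h(a, c, c))

Derivation:
Merge nested applications:  h(b ∪ a ∪ c ∪ (a ∪ c) ∪ a, f(c ∪ b), c ∪ a ∪ h(a, c, c) ∪ d ∪ (d ∪ d)) ∪ g(b ∪ a, a ∪ c ∪ b ∪ d, g(a, a, b)) ∪ g(h(a ∪ c ∪ (d ∪ b), f(b), b ∪ c ∪ a), c ∪ b ∪ d ∪ c ∪ b ∪ b, g(g(d, c, a), b ∪ a, f(c))) ∪ f(g(b, c, d))
Inside:  h(b ∪ a ∪ c ∪ (a ∪ c) ∪ a, f(c ∪ b), c ∪ a ∪ h(a, c, c) ∪ d ∪ (d ∪ d))  →  h(a ∪ a ∪ a ∪ b ∪ c ∪ c, f(b ∪ c), a ∪ c ∪ d ∪ d ∪ d ∪ h(a, c, c))
Canonicalize subterm:  g(b ∪ a, a ∪ c ∪ b ∪ d, g(a, a, b))  →  g(a ∪ b, a ∪ b ∪ c ∪ d, g(a, a, b))
Inside:  g(h(a ∪ c ∪ (d ∪ b), f(b), b ∪ c ∪ a), c ∪ b ∪ d ∪ c ∪ b ∪ b, g(g(d, c, a), b ∪ a, f(c)))  →  g(h(a ∪ b ∪ c ∪ d, f(b), a ∪ b ∪ c), b ∪ b ∪ b ∪ c ∪ c ∪ d, g(g(d, c, a), a ∪ b, f(c)))
Order the arguments:  f(g(b, c, d)) ∪ g(a ∪ b, a ∪ b ∪ c ∪ d, g(a, a, b)) ∪ g(h(a ∪ b ∪ c ∪ d, f(b), a ∪ b ∪ c), b ∪ b ∪ b ∪ c ∪ c ∪ d, g(g(d, c, a), a ∪ b, f(c))) ∪ h(a ∪ a ∪ a ∪ b ∪ c ∪ c, f(b ∪ c), a ∪ c ∪ d ∪ d ∪ d ∪ h(a, c, c))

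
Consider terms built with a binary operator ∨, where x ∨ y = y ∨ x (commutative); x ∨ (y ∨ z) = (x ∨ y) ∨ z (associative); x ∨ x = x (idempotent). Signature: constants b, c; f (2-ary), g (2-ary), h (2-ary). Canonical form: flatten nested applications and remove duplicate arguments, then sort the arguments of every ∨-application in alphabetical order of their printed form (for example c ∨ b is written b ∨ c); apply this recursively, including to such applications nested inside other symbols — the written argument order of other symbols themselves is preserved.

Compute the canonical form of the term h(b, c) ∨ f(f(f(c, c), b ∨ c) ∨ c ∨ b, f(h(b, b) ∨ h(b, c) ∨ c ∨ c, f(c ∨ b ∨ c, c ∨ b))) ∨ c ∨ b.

Answer: b ∨ c ∨ f(b ∨ c ∨ f(f(c, c), b ∨ c), f(c ∨ h(b, b) ∨ h(b, c), f(b ∨ c, b ∨ c))) ∨ h(b, c)

Derivation:
Canonicalize subterm:  f(f(f(c, c), b ∨ c) ∨ c ∨ b, f(h(b, b) ∨ h(b, c) ∨ c ∨ c, f(c ∨ b ∨ c, c ∨ b)))  →  f(b ∨ c ∨ f(f(c, c), b ∨ c), f(c ∨ h(b, b) ∨ h(b, c), f(b ∨ c, b ∨ c)))
Order the arguments:  b ∨ c ∨ f(b ∨ c ∨ f(f(c, c), b ∨ c), f(c ∨ h(b, b) ∨ h(b, c), f(b ∨ c, b ∨ c))) ∨ h(b, c)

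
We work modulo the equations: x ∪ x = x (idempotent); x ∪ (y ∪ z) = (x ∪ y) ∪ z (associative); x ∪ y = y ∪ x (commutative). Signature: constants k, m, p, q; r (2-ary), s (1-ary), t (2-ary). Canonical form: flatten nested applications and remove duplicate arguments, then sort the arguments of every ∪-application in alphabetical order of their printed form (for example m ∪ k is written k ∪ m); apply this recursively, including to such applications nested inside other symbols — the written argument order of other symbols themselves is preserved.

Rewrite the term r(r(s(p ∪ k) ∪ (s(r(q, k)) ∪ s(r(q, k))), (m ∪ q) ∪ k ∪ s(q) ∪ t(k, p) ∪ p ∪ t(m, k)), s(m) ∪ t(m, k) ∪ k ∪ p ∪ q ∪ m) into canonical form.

Work inside:  (m ∪ q) ∪ k ∪ s(q) ∪ t(k, p) ∪ p ∪ t(m, k)
Flatten:  m ∪ q ∪ k ∪ s(q) ∪ t(k, p) ∪ p ∪ t(m, k)
Sort:  k ∪ m ∪ p ∪ q ∪ s(q) ∪ t(k, p) ∪ t(m, k)
Rebuild:  r(r(s(k ∪ p) ∪ s(r(q, k)), k ∪ m ∪ p ∪ q ∪ s(q) ∪ t(k, p) ∪ t(m, k)), k ∪ m ∪ p ∪ q ∪ s(m) ∪ t(m, k))

Answer: r(r(s(k ∪ p) ∪ s(r(q, k)), k ∪ m ∪ p ∪ q ∪ s(q) ∪ t(k, p) ∪ t(m, k)), k ∪ m ∪ p ∪ q ∪ s(m) ∪ t(m, k))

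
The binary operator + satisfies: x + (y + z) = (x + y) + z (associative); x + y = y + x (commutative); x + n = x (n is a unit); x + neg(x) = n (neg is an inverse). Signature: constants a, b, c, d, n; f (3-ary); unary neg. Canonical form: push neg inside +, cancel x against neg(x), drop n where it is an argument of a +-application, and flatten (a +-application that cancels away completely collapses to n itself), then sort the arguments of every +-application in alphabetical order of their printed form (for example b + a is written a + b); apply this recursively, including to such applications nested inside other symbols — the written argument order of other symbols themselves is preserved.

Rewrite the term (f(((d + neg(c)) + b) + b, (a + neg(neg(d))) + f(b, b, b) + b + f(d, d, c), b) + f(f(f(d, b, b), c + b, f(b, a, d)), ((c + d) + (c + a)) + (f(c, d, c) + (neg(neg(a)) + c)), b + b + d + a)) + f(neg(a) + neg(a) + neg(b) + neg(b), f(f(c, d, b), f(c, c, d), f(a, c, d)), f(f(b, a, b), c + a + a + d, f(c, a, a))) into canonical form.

Push neg inside:  distribute neg over + and collapse double neg
Collect terms:  f(b + b + d + neg(c), a + b + d + f(b, b, b) + f(d, d, c), b) + f(f(f(d, b, b), b + c, f(b, a, d)), a + a + c + c + c + d + f(c, d, c), a + b + b + d) + f(neg(a) + neg(a) + neg(b) + neg(b), f(f(c, d, b), f(c, c, d), f(a, c, d)), f(f(b, a, b), a + a + c + d, f(c, a, a)))

Answer: f(b + b + d + neg(c), a + b + d + f(b, b, b) + f(d, d, c), b) + f(f(f(d, b, b), b + c, f(b, a, d)), a + a + c + c + c + d + f(c, d, c), a + b + b + d) + f(neg(a) + neg(a) + neg(b) + neg(b), f(f(c, d, b), f(c, c, d), f(a, c, d)), f(f(b, a, b), a + a + c + d, f(c, a, a)))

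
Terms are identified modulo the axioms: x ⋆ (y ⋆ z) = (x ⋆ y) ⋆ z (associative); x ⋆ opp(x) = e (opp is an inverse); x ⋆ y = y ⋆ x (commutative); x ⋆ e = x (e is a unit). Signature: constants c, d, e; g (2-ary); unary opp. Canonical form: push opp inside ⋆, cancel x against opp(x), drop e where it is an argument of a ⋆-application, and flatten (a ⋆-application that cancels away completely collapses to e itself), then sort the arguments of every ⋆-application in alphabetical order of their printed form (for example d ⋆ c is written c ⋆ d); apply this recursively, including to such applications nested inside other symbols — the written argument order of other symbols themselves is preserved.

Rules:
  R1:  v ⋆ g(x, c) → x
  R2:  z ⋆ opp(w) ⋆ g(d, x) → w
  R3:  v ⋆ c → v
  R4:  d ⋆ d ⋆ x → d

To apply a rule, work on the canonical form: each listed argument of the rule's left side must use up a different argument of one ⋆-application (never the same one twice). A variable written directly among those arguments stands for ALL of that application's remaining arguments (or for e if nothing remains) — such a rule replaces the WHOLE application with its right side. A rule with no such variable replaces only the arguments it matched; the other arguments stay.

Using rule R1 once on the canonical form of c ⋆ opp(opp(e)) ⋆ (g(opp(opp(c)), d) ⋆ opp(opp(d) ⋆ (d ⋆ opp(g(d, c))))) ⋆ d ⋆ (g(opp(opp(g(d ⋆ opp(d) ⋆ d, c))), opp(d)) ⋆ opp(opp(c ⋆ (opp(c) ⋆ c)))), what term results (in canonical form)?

Answer: d

Derivation:
Canonical form:  c ⋆ c ⋆ d ⋆ g(c, d) ⋆ g(d, c) ⋆ g(g(d, c), opp(d))
R1 matches:  uses g(d, c);  v := c ⋆ c ⋆ d ⋆ g(c, d) ⋆ g(g(d, c), opp(d)), x := d
Every leftover argument binds to the variable; the entire application is replaced.
New term:  d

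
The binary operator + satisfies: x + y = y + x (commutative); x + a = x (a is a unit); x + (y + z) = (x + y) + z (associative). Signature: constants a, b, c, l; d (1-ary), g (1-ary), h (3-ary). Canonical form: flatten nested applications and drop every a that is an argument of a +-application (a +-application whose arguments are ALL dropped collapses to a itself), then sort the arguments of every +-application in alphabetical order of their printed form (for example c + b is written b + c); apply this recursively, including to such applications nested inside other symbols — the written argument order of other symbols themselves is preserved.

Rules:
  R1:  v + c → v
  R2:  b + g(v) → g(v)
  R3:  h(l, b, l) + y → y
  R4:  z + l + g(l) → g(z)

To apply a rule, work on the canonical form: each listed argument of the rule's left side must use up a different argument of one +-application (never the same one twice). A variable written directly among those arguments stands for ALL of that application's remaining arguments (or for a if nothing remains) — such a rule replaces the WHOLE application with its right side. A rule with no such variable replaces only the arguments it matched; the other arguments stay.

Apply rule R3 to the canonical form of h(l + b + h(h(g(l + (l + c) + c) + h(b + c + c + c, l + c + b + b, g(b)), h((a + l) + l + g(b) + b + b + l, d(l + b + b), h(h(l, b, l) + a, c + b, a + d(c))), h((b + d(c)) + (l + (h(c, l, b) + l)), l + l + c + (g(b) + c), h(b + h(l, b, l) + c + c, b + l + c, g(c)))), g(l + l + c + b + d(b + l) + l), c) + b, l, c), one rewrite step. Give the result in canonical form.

Canonical form:  h(b + b + h(h(g(c + c + l + l) + h(b + c + c + c, b + b + c + l, g(b)), h(b + b + g(b) + l + l + l, d(b + b + l), h(h(l, b, l), b + c, d(c))), h(b + d(c) + h(c, l, b) + l + l, c + c + g(b) + l + l, h(b + c + c + h(l, b, l), b + c + l, g(c)))), g(b + c + d(b + l) + l + l + l), c) + l, l, c)
Apply R3:  consuming h(l, b, l);  y := b + c + c
The variable takes the whole remainder — replace the entire application.
Result:  h(b + b + h(h(g(c + c + l + l) + h(b + c + c + c, b + b + c + l, g(b)), h(b + b + g(b) + l + l + l, d(b + b + l), h(h(l, b, l), b + c, d(c))), h(b + d(c) + h(c, l, b) + l + l, c + c + g(b) + l + l, h(b + c + c, b + c + l, g(c)))), g(b + c + d(b + l) + l + l + l), c) + l, l, c)

Answer: h(b + b + h(h(g(c + c + l + l) + h(b + c + c + c, b + b + c + l, g(b)), h(b + b + g(b) + l + l + l, d(b + b + l), h(h(l, b, l), b + c, d(c))), h(b + d(c) + h(c, l, b) + l + l, c + c + g(b) + l + l, h(b + c + c, b + c + l, g(c)))), g(b + c + d(b + l) + l + l + l), c) + l, l, c)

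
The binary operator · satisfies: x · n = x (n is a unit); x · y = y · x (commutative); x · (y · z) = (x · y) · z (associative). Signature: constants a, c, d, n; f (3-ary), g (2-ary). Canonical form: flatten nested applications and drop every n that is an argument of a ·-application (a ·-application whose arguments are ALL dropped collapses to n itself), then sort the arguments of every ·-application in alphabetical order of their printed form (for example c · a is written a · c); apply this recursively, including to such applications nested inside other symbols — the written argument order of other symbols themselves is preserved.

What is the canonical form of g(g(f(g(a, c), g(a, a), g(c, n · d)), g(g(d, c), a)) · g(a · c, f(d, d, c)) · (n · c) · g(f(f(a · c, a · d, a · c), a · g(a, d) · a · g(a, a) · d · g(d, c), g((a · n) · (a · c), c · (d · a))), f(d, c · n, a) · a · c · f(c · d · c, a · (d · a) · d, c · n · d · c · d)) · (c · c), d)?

Descend into:  g(f(g(a, c), g(a, a), g(c, n · d)), g(g(d, c), a)) · g(a · c, f(d, d, c)) · (n · c) · g(f(f(a · c, a · d, a · c), a · g(a, d) · a · g(a, a) · d · g(d, c), g((a · n) · (a · c), c · (d · a))), f(d, c · n, a) · a · c · f(c · d · c, a · (d · a) · d, c · n · d · c · d)) · (c · c)
Un-nest:  g(f(g(a, c), g(a, a), g(c, n · d)), g(g(d, c), a)) · g(a · c, f(d, d, c)) · n · c · g(f(f(a · c, a · d, a · c), a · g(a, d) · a · g(a, a) · d · g(d, c), g((a · n) · (a · c), c · (d · a))), f(d, c · n, a) · a · c · f(c · d · c, a · (d · a) · d, c · n · d · c · d)) · c · c
Simplify inside:  g(f(g(a, c), g(a, a), g(c, n · d)), g(g(d, c), a))  →  g(f(g(a, c), g(a, a), g(c, d)), g(g(d, c), a))
Simplify inside:  g(f(f(a · c, a · d, a · c), a · g(a, d) · a · g(a, a) · d · g(d, c), g((a · n) · (a · c), c · (d · a))), f(d, c · n, a) · a · c · f(c · d · c, a · (d · a) · d, c · n · d · c · d))  →  g(f(f(a · c, a · d, a · c), a · a · d · g(a, a) · g(a, d) · g(d, c), g(a · a · c, a · c · d)), a · c · f(c · c · d, a · a · d · d, c · c · d · d) · f(d, c, a))
Units out:  drop n
Sort arguments:  c · c · c · g(a · c, f(d, d, c)) · g(f(f(a · c, a · d, a · c), a · a · d · g(a, a) · g(a, d) · g(d, c), g(a · a · c, a · c · d)), a · c · f(c · c · d, a · a · d · d, c · c · d · d) · f(d, c, a)) · g(f(g(a, c), g(a, a), g(c, d)), g(g(d, c), a))
Reassemble:  g(c · c · c · g(a · c, f(d, d, c)) · g(f(f(a · c, a · d, a · c), a · a · d · g(a, a) · g(a, d) · g(d, c), g(a · a · c, a · c · d)), a · c · f(c · c · d, a · a · d · d, c · c · d · d) · f(d, c, a)) · g(f(g(a, c), g(a, a), g(c, d)), g(g(d, c), a)), d)

Answer: g(c · c · c · g(a · c, f(d, d, c)) · g(f(f(a · c, a · d, a · c), a · a · d · g(a, a) · g(a, d) · g(d, c), g(a · a · c, a · c · d)), a · c · f(c · c · d, a · a · d · d, c · c · d · d) · f(d, c, a)) · g(f(g(a, c), g(a, a), g(c, d)), g(g(d, c), a)), d)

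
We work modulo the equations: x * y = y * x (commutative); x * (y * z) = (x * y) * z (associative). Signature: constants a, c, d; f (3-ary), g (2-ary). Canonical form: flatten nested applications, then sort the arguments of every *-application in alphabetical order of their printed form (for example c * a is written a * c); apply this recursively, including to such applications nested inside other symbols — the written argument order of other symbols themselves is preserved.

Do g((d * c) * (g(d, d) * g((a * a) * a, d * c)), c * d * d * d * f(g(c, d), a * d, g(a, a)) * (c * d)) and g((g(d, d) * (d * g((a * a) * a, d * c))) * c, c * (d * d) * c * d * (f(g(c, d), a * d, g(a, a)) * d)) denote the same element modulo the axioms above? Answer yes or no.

Answer: yes — both canonical forms are g(c * d * g(a * a * a, c * d) * g(d, d), c * c * d * d * d * d * f(g(c, d), a * d, g(a, a)))

Derivation:
Left:  g((d * c) * (g(d, d) * g((a * a) * a, d * c)), c * d * d * d * f(g(c, d), a * d, g(a, a)) * (c * d))
  Descend into:  c * d * d * d * f(g(c, d), a * d, g(a, a)) * (c * d)
  Flatten:  c * d * d * d * f(g(c, d), a * d, g(a, a)) * c * d
  Order the arguments:  c * c * d * d * d * d * f(g(c, d), a * d, g(a, a))
  Rebuild:  g(c * d * g(a * a * a, c * d) * g(d, d), c * c * d * d * d * d * f(g(c, d), a * d, g(a, a)))
Right:  g((g(d, d) * (d * g((a * a) * a, d * c))) * c, c * (d * d) * c * d * (f(g(c, d), a * d, g(a, a)) * d))
  Work inside:  c * (d * d) * c * d * (f(g(c, d), a * d, g(a, a)) * d)
  Un-nest:  c * d * d * c * d * f(g(c, d), a * d, g(a, a)) * d
  Sort arguments:  c * c * d * d * d * d * f(g(c, d), a * d, g(a, a))
  Rebuild:  g(c * d * g(a * a * a, c * d) * g(d, d), c * c * d * d * d * d * f(g(c, d), a * d, g(a, a)))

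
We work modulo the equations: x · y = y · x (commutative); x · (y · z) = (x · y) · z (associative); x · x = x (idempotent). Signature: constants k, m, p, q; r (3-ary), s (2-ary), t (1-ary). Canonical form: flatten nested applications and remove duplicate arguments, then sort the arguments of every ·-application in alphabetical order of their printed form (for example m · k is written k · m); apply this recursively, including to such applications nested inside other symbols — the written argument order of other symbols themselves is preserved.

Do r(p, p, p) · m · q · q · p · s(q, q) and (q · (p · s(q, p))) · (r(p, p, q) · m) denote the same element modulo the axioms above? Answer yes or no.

Answer: no — m · p · q · r(p, p, p) · s(q, q) vs m · p · q · r(p, p, q) · s(q, p)

Derivation:
Left:  r(p, p, p) · m · q · q · p · s(q, q)
  Idempotence:  drop duplicate q
  Sort:  m · p · q · r(p, p, p) · s(q, q)
Right:  (q · (p · s(q, p))) · (r(p, p, q) · m)
  Un-nest:  q · p · s(q, p) · r(p, p, q) · m
  Sort:  m · p · q · r(p, p, q) · s(q, p)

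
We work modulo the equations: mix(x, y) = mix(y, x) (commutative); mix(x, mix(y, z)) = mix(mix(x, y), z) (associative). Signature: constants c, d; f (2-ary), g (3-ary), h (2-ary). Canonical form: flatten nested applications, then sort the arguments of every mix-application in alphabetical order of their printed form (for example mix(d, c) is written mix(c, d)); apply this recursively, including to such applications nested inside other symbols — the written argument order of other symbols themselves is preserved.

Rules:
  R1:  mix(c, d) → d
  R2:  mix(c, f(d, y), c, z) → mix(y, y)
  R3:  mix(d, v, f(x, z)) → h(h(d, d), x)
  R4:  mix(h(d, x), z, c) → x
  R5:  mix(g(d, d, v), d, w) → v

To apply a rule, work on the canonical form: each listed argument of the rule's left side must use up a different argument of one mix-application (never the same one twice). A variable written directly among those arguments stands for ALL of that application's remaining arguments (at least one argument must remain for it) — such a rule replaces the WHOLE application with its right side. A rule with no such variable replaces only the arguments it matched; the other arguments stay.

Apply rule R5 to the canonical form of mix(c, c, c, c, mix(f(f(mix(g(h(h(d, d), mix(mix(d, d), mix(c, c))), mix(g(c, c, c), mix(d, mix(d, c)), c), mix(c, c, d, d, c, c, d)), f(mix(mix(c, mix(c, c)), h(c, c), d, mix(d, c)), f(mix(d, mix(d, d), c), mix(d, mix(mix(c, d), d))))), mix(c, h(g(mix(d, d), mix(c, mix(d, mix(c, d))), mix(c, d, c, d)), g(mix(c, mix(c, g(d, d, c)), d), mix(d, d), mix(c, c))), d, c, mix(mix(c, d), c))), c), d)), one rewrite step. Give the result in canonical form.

Canonical form:  mix(c, c, c, c, d, f(f(mix(f(mix(c, c, c, c, d, d, h(c, c)), f(mix(c, d, d, d), mix(c, d, d, d))), g(h(h(d, d), mix(c, c, d, d)), mix(c, c, d, d, g(c, c, c)), mix(c, c, c, c, d, d, d))), mix(c, c, c, c, d, d, h(g(mix(d, d), mix(c, c, d, d), mix(c, c, d, d)), g(mix(c, c, d, g(d, d, c)), mix(d, d), mix(c, c))))), c))
Apply R5:  consuming d, g(d, d, c);  v := c, w := mix(c, c)
Every leftover argument binds to the variable; the entire application is replaced.
Giving:  mix(c, c, c, c, d, f(f(mix(f(mix(c, c, c, c, d, d, h(c, c)), f(mix(c, d, d, d), mix(c, d, d, d))), g(h(h(d, d), mix(c, c, d, d)), mix(c, c, d, d, g(c, c, c)), mix(c, c, c, c, d, d, d))), mix(c, c, c, c, d, d, h(g(mix(d, d), mix(c, c, d, d), mix(c, c, d, d)), g(c, mix(d, d), mix(c, c))))), c))

Answer: mix(c, c, c, c, d, f(f(mix(f(mix(c, c, c, c, d, d, h(c, c)), f(mix(c, d, d, d), mix(c, d, d, d))), g(h(h(d, d), mix(c, c, d, d)), mix(c, c, d, d, g(c, c, c)), mix(c, c, c, c, d, d, d))), mix(c, c, c, c, d, d, h(g(mix(d, d), mix(c, c, d, d), mix(c, c, d, d)), g(c, mix(d, d), mix(c, c))))), c))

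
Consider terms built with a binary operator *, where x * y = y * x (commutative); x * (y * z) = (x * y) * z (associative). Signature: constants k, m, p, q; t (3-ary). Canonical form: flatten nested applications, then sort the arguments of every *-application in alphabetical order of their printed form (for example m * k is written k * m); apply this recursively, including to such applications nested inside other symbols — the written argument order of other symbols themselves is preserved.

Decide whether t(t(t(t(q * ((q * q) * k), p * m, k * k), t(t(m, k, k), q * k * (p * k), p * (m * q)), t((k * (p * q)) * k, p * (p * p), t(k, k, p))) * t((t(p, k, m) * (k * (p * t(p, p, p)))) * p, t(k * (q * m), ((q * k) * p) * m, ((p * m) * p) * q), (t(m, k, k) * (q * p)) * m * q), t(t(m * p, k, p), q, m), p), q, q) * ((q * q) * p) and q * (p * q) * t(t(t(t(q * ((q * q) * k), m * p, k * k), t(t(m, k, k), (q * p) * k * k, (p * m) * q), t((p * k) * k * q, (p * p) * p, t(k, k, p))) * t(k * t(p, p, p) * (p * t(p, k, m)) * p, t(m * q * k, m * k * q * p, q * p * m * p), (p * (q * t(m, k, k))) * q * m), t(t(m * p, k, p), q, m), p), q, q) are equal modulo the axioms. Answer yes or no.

Answer: yes — both canonical forms are p * q * q * t(t(t(k * p * p * t(p, k, m) * t(p, p, p), t(k * m * q, k * m * p * q, m * p * p * q), m * p * q * q * t(m, k, k)) * t(t(k * q * q * q, m * p, k * k), t(t(m, k, k), k * k * p * q, m * p * q), t(k * k * p * q, p * p * p, t(k, k, p))), t(t(m * p, k, p), q, m), p), q, q)

Derivation:
Left:  t(t(t(t(q * ((q * q) * k), p * m, k * k), t(t(m, k, k), q * k * (p * k), p * (m * q)), t((k * (p * q)) * k, p * (p * p), t(k, k, p))) * t((t(p, k, m) * (k * (p * t(p, p, p)))) * p, t(k * (q * m), ((q * k) * p) * m, ((p * m) * p) * q), (t(m, k, k) * (q * p)) * m * q), t(t(m * p, k, p), q, m), p), q, q) * ((q * q) * p)
  Merge nested applications:  t(t(t(t(q * ((q * q) * k), p * m, k * k), t(t(m, k, k), q * k * (p * k), p * (m * q)), t((k * (p * q)) * k, p * (p * p), t(k, k, p))) * t((t(p, k, m) * (k * (p * t(p, p, p)))) * p, t(k * (q * m), ((q * k) * p) * m, ((p * m) * p) * q), (t(m, k, k) * (q * p)) * m * q), t(t(m * p, k, p), q, m), p), q, q) * q * q * p
  Simplify inside:  t(t(t(t(q * ((q * q) * k), p * m, k * k), t(t(m, k, k), q * k * (p * k), p * (m * q)), t((k * (p * q)) * k, p * (p * p), t(k, k, p))) * t((t(p, k, m) * (k * (p * t(p, p, p)))) * p, t(k * (q * m), ((q * k) * p) * m, ((p * m) * p) * q), (t(m, k, k) * (q * p)) * m * q), t(t(m * p, k, p), q, m), p), q, q)  →  t(t(t(k * p * p * t(p, k, m) * t(p, p, p), t(k * m * q, k * m * p * q, m * p * p * q), m * p * q * q * t(m, k, k)) * t(t(k * q * q * q, m * p, k * k), t(t(m, k, k), k * k * p * q, m * p * q), t(k * k * p * q, p * p * p, t(k, k, p))), t(t(m * p, k, p), q, m), p), q, q)
  Sort:  p * q * q * t(t(t(k * p * p * t(p, k, m) * t(p, p, p), t(k * m * q, k * m * p * q, m * p * p * q), m * p * q * q * t(m, k, k)) * t(t(k * q * q * q, m * p, k * k), t(t(m, k, k), k * k * p * q, m * p * q), t(k * k * p * q, p * p * p, t(k, k, p))), t(t(m * p, k, p), q, m), p), q, q)
Right:  q * (p * q) * t(t(t(t(q * ((q * q) * k), m * p, k * k), t(t(m, k, k), (q * p) * k * k, (p * m) * q), t((p * k) * k * q, (p * p) * p, t(k, k, p))) * t(k * t(p, p, p) * (p * t(p, k, m)) * p, t(m * q * k, m * k * q * p, q * p * m * p), (p * (q * t(m, k, k))) * q * m), t(t(m * p, k, p), q, m), p), q, q)
  Flatten:  q * p * q * t(t(t(t(q * ((q * q) * k), m * p, k * k), t(t(m, k, k), (q * p) * k * k, (p * m) * q), t((p * k) * k * q, (p * p) * p, t(k, k, p))) * t(k * t(p, p, p) * (p * t(p, k, m)) * p, t(m * q * k, m * k * q * p, q * p * m * p), (p * (q * t(m, k, k))) * q * m), t(t(m * p, k, p), q, m), p), q, q)
  Inside:  t(t(t(t(q * ((q * q) * k), m * p, k * k), t(t(m, k, k), (q * p) * k * k, (p * m) * q), t((p * k) * k * q, (p * p) * p, t(k, k, p))) * t(k * t(p, p, p) * (p * t(p, k, m)) * p, t(m * q * k, m * k * q * p, q * p * m * p), (p * (q * t(m, k, k))) * q * m), t(t(m * p, k, p), q, m), p), q, q)  →  t(t(t(k * p * p * t(p, k, m) * t(p, p, p), t(k * m * q, k * m * p * q, m * p * p * q), m * p * q * q * t(m, k, k)) * t(t(k * q * q * q, m * p, k * k), t(t(m, k, k), k * k * p * q, m * p * q), t(k * k * p * q, p * p * p, t(k, k, p))), t(t(m * p, k, p), q, m), p), q, q)
  Sort:  p * q * q * t(t(t(k * p * p * t(p, k, m) * t(p, p, p), t(k * m * q, k * m * p * q, m * p * p * q), m * p * q * q * t(m, k, k)) * t(t(k * q * q * q, m * p, k * k), t(t(m, k, k), k * k * p * q, m * p * q), t(k * k * p * q, p * p * p, t(k, k, p))), t(t(m * p, k, p), q, m), p), q, q)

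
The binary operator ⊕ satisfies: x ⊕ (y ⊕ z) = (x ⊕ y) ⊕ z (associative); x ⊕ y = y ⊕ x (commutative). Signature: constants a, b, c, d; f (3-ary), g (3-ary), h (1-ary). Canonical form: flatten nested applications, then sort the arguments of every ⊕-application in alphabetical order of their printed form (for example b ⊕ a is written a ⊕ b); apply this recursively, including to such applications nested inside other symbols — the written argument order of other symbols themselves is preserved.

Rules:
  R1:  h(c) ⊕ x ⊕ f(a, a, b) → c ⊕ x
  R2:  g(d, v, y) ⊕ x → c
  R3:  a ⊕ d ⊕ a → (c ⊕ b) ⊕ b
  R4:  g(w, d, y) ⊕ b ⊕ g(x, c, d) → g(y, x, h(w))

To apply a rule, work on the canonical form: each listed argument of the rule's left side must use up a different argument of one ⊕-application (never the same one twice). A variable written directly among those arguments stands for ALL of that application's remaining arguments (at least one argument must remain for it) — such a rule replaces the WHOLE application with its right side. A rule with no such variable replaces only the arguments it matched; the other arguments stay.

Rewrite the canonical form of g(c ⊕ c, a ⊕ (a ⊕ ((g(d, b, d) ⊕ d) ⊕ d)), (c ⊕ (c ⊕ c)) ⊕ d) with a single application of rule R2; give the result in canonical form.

Answer: g(c ⊕ c, c, c ⊕ c ⊕ c ⊕ d)

Derivation:
Canonical form:  g(c ⊕ c, a ⊕ a ⊕ d ⊕ d ⊕ g(d, b, d), c ⊕ c ⊕ c ⊕ d)
R2 matches:  uses g(d, b, d);  v := b, x := a ⊕ a ⊕ d ⊕ d, y := d
Every leftover argument binds to the variable; the entire application is replaced.
Giving:  g(c ⊕ c, c, c ⊕ c ⊕ c ⊕ d)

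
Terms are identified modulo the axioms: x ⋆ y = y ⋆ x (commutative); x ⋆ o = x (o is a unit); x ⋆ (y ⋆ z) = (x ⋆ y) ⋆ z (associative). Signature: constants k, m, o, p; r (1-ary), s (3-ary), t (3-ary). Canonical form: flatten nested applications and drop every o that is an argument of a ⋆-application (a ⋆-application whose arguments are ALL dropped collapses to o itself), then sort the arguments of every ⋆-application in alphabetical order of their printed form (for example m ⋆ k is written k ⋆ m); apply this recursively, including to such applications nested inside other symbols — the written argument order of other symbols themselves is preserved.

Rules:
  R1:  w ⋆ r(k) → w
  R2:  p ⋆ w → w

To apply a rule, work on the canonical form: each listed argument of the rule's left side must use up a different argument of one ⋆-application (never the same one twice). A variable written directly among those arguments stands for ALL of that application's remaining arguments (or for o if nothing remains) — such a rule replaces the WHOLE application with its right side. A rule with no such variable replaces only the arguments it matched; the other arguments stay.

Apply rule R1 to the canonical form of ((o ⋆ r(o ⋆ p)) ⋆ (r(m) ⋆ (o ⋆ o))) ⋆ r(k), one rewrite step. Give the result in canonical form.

Answer: r(m) ⋆ r(p)

Derivation:
Canonical form:  r(k) ⋆ r(m) ⋆ r(p)
R1 matches:  uses r(k);  w := r(m) ⋆ r(p)
Every leftover argument binds to the variable; the entire application is replaced.
Result:  r(m) ⋆ r(p)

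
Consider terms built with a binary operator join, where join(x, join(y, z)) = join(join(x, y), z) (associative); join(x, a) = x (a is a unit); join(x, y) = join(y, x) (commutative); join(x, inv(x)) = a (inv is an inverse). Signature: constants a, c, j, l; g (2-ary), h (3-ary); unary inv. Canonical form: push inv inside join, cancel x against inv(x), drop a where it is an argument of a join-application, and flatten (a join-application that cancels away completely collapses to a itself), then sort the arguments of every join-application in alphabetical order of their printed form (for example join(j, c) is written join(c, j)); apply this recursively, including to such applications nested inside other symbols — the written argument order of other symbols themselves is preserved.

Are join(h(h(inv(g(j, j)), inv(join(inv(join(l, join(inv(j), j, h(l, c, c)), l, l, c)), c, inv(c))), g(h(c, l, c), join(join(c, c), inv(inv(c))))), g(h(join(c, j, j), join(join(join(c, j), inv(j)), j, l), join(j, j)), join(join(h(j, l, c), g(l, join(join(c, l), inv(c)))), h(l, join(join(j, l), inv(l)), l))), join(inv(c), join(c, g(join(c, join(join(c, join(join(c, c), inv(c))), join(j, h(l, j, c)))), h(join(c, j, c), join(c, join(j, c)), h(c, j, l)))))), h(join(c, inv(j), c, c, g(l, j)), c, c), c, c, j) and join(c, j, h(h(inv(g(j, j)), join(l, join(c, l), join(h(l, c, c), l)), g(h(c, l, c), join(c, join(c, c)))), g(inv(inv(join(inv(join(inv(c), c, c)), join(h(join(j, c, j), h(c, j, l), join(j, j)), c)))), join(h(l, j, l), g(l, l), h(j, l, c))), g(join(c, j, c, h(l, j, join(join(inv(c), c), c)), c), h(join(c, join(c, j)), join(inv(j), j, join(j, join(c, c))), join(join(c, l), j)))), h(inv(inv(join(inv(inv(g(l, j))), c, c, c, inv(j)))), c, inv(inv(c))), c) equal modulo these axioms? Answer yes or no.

Answer: no — join(c, c, h(h(inv(g(j, j)), join(c, h(l, c, c), l, l, l), g(h(c, l, c), join(c, c, c))), g(h(join(c, j, j), join(c, j, l), join(j, j)), join(g(l, l), h(j, l, c), h(l, j, l))), g(join(c, c, c, h(l, j, c), j), h(join(c, c, j), join(c, c, j), h(c, j, l)))), h(join(c, c, c, g(l, j), inv(j)), c, c), j) vs join(c, c, h(h(inv(g(j, j)), join(c, h(l, c, c), l, l, l), g(h(c, l, c), join(c, c, c))), g(h(join(c, j, j), h(c, j, l), join(j, j)), join(g(l, l), h(j, l, c), h(l, j, l))), g(join(c, c, c, h(l, j, c), j), h(join(c, c, j), join(c, c, j), join(c, j, l)))), h(join(c, c, c, g(l, j), inv(j)), c, c), j)

Derivation:
Left:  join(h(h(inv(g(j, j)), inv(join(inv(join(l, join(inv(j), j, h(l, c, c)), l, l, c)), c, inv(c))), g(h(c, l, c), join(join(c, c), inv(inv(c))))), g(h(join(c, j, j), join(join(join(c, j), inv(j)), j, l), join(j, j)), join(join(h(j, l, c), g(l, join(join(c, l), inv(c)))), h(l, join(join(j, l), inv(l)), l))), join(inv(c), join(c, g(join(c, join(join(c, join(join(c, c), inv(c))), join(j, h(l, j, c)))), h(join(c, j, c), join(c, join(j, c)), h(c, j, l)))))), h(join(c, inv(j), c, c, g(l, j)), c, c), c, c, j)
  Push inv inside:  distribute inv over join and collapse double inv
  Collect:  join(h(h(inv(g(j, j)), join(c, h(l, c, c), l, l, l), g(h(c, l, c), join(c, c, c))), g(h(join(c, j, j), join(c, j, l), join(j, j)), join(g(l, l), h(j, l, c), h(l, j, l))), g(join(c, c, c, h(l, j, c), j), h(join(c, c, j), join(c, c, j), h(c, j, l)))), h(join(c, c, c, g(l, j), inv(j)), c, c), c, c, j)
  Sort arguments:  join(c, c, h(h(inv(g(j, j)), join(c, h(l, c, c), l, l, l), g(h(c, l, c), join(c, c, c))), g(h(join(c, j, j), join(c, j, l), join(j, j)), join(g(l, l), h(j, l, c), h(l, j, l))), g(join(c, c, c, h(l, j, c), j), h(join(c, c, j), join(c, c, j), h(c, j, l)))), h(join(c, c, c, g(l, j), inv(j)), c, c), j)
Right:  join(c, j, h(h(inv(g(j, j)), join(l, join(c, l), join(h(l, c, c), l)), g(h(c, l, c), join(c, join(c, c)))), g(inv(inv(join(inv(join(inv(c), c, c)), join(h(join(j, c, j), h(c, j, l), join(j, j)), c)))), join(h(l, j, l), g(l, l), h(j, l, c))), g(join(c, j, c, h(l, j, join(join(inv(c), c), c)), c), h(join(c, join(c, j)), join(inv(j), j, join(j, join(c, c))), join(join(c, l), j)))), h(inv(inv(join(inv(inv(g(l, j))), c, c, c, inv(j)))), c, inv(inv(c))), c)
  Push inv inside:  distribute inv over join and collapse double inv
  Collect terms:  join(c, c, j, h(h(inv(g(j, j)), join(c, h(l, c, c), l, l, l), g(h(c, l, c), join(c, c, c))), g(h(join(c, j, j), h(c, j, l), join(j, j)), join(g(l, l), h(j, l, c), h(l, j, l))), g(join(c, c, c, h(l, j, c), j), h(join(c, c, j), join(c, c, j), join(c, j, l)))), h(join(c, c, c, g(l, j), inv(j)), c, c))
  Sort:  join(c, c, h(h(inv(g(j, j)), join(c, h(l, c, c), l, l, l), g(h(c, l, c), join(c, c, c))), g(h(join(c, j, j), h(c, j, l), join(j, j)), join(g(l, l), h(j, l, c), h(l, j, l))), g(join(c, c, c, h(l, j, c), j), h(join(c, c, j), join(c, c, j), join(c, j, l)))), h(join(c, c, c, g(l, j), inv(j)), c, c), j)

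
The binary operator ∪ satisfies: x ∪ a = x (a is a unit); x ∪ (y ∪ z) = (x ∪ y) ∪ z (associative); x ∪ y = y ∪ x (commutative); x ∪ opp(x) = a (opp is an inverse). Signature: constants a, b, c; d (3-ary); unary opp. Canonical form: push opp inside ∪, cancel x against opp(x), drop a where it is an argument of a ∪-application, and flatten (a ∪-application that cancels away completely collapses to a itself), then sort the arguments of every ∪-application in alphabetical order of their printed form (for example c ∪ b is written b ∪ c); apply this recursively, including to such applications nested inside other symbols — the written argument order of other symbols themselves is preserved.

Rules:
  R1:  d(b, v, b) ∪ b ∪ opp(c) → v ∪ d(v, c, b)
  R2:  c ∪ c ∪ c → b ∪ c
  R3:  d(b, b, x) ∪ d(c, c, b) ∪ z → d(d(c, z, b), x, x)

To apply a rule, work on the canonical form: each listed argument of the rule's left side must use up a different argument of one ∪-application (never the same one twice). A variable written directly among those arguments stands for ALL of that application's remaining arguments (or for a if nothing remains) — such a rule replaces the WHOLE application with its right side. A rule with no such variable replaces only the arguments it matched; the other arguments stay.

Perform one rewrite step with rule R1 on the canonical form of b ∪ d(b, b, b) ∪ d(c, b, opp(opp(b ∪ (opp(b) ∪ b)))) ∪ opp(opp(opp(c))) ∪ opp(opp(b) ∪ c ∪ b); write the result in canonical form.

Answer: b ∪ d(b, c, b) ∪ d(c, b, b) ∪ opp(c)

Derivation:
Canonical form:  b ∪ d(b, b, b) ∪ d(c, b, b) ∪ opp(c) ∪ opp(c)
R1 matches:  uses b, d(b, b, b), opp(c);  v := b
New term:  b ∪ d(b, c, b) ∪ d(c, b, b) ∪ opp(c)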